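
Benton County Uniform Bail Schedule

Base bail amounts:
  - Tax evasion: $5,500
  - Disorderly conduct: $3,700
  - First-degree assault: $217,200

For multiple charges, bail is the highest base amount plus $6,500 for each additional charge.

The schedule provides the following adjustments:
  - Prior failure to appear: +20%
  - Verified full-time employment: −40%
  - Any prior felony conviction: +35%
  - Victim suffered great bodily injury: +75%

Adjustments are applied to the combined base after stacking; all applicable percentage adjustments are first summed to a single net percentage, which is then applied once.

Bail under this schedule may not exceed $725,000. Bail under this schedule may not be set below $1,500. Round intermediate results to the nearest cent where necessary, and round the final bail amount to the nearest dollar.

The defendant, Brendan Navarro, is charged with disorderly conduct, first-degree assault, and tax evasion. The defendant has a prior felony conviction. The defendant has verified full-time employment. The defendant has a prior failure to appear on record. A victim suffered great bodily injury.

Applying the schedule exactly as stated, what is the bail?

Base amounts from the schedule: disorderly conduct $3,700; first-degree assault $217,200; tax evasion $5,500.
Stacking rule: highest base plus $6,500 per additional charge. Highest is first-degree assault at $217,200; 2 additional charges → +$13,000. Combined base = $230,200.
Net percentage adjustment: +20% −40% +35% +75% = +90%. $230,200 × 1.9 = $437,380.
$437,380 is within the $725,000 maximum.
$437,380 is at or above the $1,500 minimum.

$437,380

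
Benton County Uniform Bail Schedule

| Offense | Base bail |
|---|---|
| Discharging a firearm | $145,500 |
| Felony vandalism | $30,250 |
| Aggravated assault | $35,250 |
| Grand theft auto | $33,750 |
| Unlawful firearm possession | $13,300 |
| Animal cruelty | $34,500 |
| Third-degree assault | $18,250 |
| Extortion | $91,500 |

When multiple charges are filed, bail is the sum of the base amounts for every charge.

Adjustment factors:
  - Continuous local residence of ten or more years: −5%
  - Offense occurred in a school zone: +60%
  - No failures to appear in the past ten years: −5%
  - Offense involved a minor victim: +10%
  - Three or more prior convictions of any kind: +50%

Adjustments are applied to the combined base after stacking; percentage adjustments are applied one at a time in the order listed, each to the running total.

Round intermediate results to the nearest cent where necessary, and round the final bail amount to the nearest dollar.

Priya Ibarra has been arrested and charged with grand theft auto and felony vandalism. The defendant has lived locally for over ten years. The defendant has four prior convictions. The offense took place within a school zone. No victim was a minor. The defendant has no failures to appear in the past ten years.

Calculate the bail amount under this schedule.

Base amounts from the schedule: grand theft auto $33,750; felony vandalism $30,250.
Stacking rule: sum of all bases. $33,750 + $30,250 = $64,000.
Continuous local residence of ten or more years (−5%): $64,000 × 0.95 = $60,800.
Offense occurred in a school zone (+60%): $60,800 × 1.6 = $97,280.
No failures to appear in the past ten years (−5%): $97,280 × 0.95 = $92,416.
Three or more prior convictions of any kind (+50%): $92,416 × 1.5 = $138,624.

$138,624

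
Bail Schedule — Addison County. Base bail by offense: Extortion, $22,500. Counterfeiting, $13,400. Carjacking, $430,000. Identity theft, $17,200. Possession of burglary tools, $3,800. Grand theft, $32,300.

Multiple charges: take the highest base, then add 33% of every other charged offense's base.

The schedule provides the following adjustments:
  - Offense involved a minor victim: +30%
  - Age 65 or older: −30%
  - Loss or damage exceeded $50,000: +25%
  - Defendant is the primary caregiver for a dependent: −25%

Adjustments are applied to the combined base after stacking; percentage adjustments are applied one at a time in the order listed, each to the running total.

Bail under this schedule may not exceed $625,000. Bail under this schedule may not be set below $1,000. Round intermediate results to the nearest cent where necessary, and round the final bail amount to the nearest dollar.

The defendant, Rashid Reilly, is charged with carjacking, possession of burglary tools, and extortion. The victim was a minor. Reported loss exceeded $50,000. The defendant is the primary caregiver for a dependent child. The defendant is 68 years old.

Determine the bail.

$374,248

Base amounts from the schedule: carjacking $430,000; possession of burglary tools $3,800; extortion $22,500.
Stacking rule: highest base plus 33% of each additional charge. Highest is carjacking at $430,000. Additional: $3,800 × 33% = $1,254; $22,500 × 33% = $7,425. Combined base = $430,000 + $8,679 = $438,679.
Offense involved a minor victim (+30%): $438,679 × 1.3 = $570,282.70.
Age 65 or older (−30%): $570,282.70 × 0.7 = $399,197.89.
Loss or damage exceeded $50,000 (+25%): $399,197.89 × 1.25 = $498,997.36.
Defendant is the primary caregiver for a dependent (−25%): $498,997.36 × 0.75 = $374,248.02.
$374,248.02 is within the $625,000 maximum.
$374,248.02 is at or above the $1,000 minimum.
Rounded to the nearest dollar: $374,248.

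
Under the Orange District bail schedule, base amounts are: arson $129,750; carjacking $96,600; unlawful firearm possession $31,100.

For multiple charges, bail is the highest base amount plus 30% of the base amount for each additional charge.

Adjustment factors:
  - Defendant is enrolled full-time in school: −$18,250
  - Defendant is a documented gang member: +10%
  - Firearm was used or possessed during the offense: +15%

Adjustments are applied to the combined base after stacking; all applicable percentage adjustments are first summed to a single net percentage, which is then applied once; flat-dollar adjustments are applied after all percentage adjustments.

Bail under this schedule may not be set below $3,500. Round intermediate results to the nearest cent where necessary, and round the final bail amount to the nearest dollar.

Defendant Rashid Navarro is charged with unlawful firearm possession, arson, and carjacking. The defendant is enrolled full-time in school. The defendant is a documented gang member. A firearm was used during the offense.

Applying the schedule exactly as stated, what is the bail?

$191,825

Base amounts from the schedule: unlawful firearm possession $31,100; arson $129,750; carjacking $96,600.
Stacking rule: highest base plus 30% of each additional charge. Highest is arson at $129,750. Additional: $31,100 × 30% = $9,330; $96,600 × 30% = $28,980. Combined base = $129,750 + $38,310 = $168,060.
Net percentage adjustment: +10% +15% = +25%. $168,060 × 1.25 = $210,075.
Defendant is enrolled full-time in school (−$18,250 flat): $210,075 − $18,250 = $191,825.
$191,825 is at or above the $3,500 minimum.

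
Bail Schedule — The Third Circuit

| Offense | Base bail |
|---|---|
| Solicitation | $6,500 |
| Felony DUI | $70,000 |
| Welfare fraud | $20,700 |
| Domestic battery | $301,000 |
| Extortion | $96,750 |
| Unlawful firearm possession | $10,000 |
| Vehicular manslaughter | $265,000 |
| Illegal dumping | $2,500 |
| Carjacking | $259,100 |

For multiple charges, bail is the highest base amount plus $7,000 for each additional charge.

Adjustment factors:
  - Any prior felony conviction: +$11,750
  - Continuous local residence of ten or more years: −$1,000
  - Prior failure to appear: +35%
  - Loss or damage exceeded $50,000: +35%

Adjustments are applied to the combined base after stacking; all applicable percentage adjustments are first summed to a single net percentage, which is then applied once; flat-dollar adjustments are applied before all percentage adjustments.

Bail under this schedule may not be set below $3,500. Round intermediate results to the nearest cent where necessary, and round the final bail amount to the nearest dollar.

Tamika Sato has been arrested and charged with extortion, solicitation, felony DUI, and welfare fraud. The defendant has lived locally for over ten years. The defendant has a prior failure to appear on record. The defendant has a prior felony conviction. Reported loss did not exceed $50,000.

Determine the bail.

$173,475

Base amounts from the schedule: extortion $96,750; solicitation $6,500; felony DUI $70,000; welfare fraud $20,700.
Stacking rule: highest base plus $7,000 per additional charge. Highest is extortion at $96,750; 3 additional charges → +$21,000. Combined base = $117,750.
Any prior felony conviction (+$11,750 flat): $117,750 + $11,750 = $129,500.
Continuous local residence of ten or more years (−$1,000 flat): $129,500 − $1,000 = $128,500.
Prior failure to appear (+35%): $128,500 × 1.35 = $173,475.
$173,475 is at or above the $3,500 minimum.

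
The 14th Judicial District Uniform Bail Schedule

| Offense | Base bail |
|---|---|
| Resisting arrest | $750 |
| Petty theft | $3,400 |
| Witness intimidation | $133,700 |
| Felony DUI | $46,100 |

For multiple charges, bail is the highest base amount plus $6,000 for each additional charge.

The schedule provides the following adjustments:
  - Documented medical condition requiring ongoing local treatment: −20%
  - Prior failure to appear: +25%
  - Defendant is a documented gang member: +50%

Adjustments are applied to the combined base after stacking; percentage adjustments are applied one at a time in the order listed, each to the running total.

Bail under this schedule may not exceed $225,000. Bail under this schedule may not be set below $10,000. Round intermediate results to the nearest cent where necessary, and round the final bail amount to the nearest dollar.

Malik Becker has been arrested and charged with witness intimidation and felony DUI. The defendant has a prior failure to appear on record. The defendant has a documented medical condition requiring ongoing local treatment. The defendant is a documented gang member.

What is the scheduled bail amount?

Base amounts from the schedule: witness intimidation $133,700; felony DUI $46,100.
Stacking rule: highest base plus $6,000 per additional charge. Highest is witness intimidation at $133,700; 1 additional charge → +$6,000. Combined base = $139,700.
Documented medical condition requiring ongoing local treatment (−20%): $139,700 × 0.8 = $111,760.
Prior failure to appear (+25%): $111,760 × 1.25 = $139,700.
Defendant is a documented gang member (+50%): $139,700 × 1.5 = $209,550.
$209,550 is within the $225,000 maximum.
$209,550 is at or above the $10,000 minimum.

$209,550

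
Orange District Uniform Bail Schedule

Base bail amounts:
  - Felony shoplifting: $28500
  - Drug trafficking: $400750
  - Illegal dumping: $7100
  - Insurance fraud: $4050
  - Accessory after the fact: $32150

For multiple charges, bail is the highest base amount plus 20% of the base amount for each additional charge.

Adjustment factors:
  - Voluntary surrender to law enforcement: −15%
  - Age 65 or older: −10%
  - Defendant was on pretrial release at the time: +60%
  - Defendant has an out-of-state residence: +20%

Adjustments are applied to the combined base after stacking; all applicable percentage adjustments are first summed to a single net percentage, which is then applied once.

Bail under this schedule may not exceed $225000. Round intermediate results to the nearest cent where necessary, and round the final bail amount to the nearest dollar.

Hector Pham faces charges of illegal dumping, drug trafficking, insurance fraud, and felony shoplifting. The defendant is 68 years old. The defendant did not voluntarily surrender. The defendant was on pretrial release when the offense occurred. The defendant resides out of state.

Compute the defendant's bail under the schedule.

Base amounts from the schedule: illegal dumping $7100; drug trafficking $400750; insurance fraud $4050; felony shoplifting $28500.
Stacking rule: highest base plus 20% of each additional charge. Highest is drug trafficking at $400750. Additional: $7100 × 20% = $1420; $4050 × 20% = $810; $28500 × 20% = $5700. Combined base = $400750 + $7930 = $408680.
Net percentage adjustment: −10% +60% +20% = +70%. $408680 × 1.7 = $694756.
Result $694756 exceeds the maximum of $225000; bail is capped at $225000.

$225000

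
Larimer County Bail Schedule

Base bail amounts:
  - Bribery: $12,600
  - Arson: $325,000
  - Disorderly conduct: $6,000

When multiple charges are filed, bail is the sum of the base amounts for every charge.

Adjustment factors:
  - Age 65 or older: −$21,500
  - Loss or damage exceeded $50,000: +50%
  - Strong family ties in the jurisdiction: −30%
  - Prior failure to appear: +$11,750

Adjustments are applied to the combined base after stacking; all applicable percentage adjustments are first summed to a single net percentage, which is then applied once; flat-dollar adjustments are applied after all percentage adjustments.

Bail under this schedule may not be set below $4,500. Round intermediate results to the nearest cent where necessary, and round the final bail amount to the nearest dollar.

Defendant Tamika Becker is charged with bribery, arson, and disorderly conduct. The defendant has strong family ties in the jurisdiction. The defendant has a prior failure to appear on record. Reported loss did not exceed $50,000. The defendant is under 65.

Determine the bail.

Base amounts from the schedule: bribery $12,600; arson $325,000; disorderly conduct $6,000.
Stacking rule: sum of all bases. $12,600 + $325,000 + $6,000 = $343,600.
Strong family ties in the jurisdiction (−30%): $343,600 × 0.7 = $240,520.
Prior failure to appear (+$11,750 flat): $240,520 + $11,750 = $252,270.
$252,270 is at or above the $4,500 minimum.

$252,270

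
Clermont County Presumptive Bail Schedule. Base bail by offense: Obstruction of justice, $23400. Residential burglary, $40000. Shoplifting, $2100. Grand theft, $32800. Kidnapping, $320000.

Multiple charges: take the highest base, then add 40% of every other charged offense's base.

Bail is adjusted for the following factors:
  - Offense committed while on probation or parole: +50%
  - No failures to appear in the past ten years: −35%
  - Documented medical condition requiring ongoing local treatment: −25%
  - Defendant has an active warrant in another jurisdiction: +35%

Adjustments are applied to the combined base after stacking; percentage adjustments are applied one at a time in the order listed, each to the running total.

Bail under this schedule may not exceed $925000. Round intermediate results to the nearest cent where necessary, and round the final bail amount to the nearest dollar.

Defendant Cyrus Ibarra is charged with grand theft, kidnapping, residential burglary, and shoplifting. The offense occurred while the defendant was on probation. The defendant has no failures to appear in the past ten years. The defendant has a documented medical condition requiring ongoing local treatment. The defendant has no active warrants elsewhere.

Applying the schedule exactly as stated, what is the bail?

Base amounts from the schedule: grand theft $32800; kidnapping $320000; residential burglary $40000; shoplifting $2100.
Stacking rule: highest base plus 40% of each additional charge. Highest is kidnapping at $320000. Additional: $32800 × 40% = $13120; $40000 × 40% = $16000; $2100 × 40% = $840. Combined base = $320000 + $29960 = $349960.
Offense committed while on probation or parole (+50%): $349960 × 1.5 = $524940.
No failures to appear in the past ten years (−35%): $524940 × 0.65 = $341211.
Documented medical condition requiring ongoing local treatment (−25%): $341211 × 0.75 = $255908.25.
$255908.25 is within the $925000 maximum.
Rounded to the nearest dollar: $255908.

$255908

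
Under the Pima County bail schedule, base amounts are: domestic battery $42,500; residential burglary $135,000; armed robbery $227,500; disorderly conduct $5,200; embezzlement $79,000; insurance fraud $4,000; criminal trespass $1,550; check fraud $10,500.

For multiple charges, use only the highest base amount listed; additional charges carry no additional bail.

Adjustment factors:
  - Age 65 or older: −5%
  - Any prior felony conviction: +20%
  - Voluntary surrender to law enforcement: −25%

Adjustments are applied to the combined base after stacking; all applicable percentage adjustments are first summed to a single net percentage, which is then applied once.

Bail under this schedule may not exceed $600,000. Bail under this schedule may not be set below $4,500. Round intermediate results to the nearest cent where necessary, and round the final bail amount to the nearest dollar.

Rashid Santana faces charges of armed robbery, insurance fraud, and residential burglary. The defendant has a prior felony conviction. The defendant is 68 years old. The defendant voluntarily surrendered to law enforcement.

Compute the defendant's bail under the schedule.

$204,750

Base amounts from the schedule: armed robbery $227,500; insurance fraud $4,000; residential burglary $135,000.
Stacking rule: use the highest base only. Highest is armed robbery at $227,500. Combined base = $227,500.
Net percentage adjustment: −5% +20% −25% = −10%. $227,500 × 0.9 = $204,750.
$204,750 is within the $600,000 maximum.
$204,750 is at or above the $4,500 minimum.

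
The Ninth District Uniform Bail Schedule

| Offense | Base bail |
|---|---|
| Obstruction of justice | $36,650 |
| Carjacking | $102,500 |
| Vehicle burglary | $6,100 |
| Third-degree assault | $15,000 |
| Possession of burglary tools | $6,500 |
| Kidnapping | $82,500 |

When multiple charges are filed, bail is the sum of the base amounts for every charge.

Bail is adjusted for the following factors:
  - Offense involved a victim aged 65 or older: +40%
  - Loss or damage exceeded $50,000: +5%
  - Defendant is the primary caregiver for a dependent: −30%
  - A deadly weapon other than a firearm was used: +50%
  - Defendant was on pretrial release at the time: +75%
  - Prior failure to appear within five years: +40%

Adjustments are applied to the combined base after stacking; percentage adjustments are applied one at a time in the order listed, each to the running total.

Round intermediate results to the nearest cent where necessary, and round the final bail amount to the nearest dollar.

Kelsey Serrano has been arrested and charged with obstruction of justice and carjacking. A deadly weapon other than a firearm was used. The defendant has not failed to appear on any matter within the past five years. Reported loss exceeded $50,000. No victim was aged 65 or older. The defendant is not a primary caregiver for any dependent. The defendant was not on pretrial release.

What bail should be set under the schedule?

Base amounts from the schedule: obstruction of justice $36,650; carjacking $102,500.
Stacking rule: sum of all bases. $36,650 + $102,500 = $139,150.
Loss or damage exceeded $50,000 (+5%): $139,150 × 1.05 = $146,107.50.
A deadly weapon other than a firearm was used (+50%): $146,107.50 × 1.5 = $219,161.25.
Rounded to the nearest dollar: $219,161.

$219,161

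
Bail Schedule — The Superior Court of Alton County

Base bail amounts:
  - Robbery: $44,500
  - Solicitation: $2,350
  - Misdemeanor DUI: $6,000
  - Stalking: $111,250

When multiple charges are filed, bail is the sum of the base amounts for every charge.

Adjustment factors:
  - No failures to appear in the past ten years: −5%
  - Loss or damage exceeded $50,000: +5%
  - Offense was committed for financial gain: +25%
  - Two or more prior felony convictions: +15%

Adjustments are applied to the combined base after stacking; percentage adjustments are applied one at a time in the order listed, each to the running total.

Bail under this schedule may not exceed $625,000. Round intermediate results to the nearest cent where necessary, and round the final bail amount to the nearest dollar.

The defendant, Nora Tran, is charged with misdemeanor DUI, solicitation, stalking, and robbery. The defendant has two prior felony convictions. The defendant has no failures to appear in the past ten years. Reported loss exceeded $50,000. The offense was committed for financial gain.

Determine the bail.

$235,304

Base amounts from the schedule: misdemeanor DUI $6,000; solicitation $2,350; stalking $111,250; robbery $44,500.
Stacking rule: sum of all bases. $6,000 + $2,350 + $111,250 + $44,500 = $164,100.
No failures to appear in the past ten years (−5%): $164,100 × 0.95 = $155,895.
Loss or damage exceeded $50,000 (+5%): $155,895 × 1.05 = $163,689.75.
Offense was committed for financial gain (+25%): $163,689.75 × 1.25 = $204,612.19.
Two or more prior felony convictions (+15%): $204,612.19 × 1.15 = $235,304.02.
$235,304.02 is within the $625,000 maximum.
Rounded to the nearest dollar: $235,304.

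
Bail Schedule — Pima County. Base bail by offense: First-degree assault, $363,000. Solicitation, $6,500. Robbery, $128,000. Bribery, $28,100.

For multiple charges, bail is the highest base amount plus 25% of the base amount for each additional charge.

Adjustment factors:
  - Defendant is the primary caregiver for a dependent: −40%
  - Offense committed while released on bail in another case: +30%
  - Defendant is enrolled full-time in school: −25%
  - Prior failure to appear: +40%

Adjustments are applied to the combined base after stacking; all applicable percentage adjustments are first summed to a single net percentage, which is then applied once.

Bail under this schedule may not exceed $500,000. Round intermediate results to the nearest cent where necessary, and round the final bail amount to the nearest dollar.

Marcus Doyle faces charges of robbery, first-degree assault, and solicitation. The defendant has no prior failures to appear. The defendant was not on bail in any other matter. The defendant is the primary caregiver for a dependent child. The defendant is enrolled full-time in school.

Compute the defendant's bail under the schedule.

$138,819

Base amounts from the schedule: robbery $128,000; first-degree assault $363,000; solicitation $6,500.
Stacking rule: highest base plus 25% of each additional charge. Highest is first-degree assault at $363,000. Additional: $128,000 × 25% = $32,000; $6,500 × 25% = $1,625. Combined base = $363,000 + $33,625 = $396,625.
Net percentage adjustment: −40% −25% = −65%. $396,625 × 0.35 = $138,818.75.
$138,818.75 is within the $500,000 maximum.
Rounded to the nearest dollar: $138,819.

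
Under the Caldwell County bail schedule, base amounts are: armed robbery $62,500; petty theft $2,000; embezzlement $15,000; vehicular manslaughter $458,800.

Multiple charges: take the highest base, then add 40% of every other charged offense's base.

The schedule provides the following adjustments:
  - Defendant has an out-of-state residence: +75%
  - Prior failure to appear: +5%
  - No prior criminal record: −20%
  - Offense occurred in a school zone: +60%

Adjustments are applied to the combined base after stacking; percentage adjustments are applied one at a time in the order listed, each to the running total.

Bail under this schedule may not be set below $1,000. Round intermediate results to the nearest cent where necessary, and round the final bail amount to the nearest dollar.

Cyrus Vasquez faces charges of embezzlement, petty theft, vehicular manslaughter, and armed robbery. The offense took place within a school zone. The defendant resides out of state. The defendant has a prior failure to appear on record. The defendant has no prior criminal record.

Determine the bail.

Base amounts from the schedule: embezzlement $15,000; petty theft $2,000; vehicular manslaughter $458,800; armed robbery $62,500.
Stacking rule: highest base plus 40% of each additional charge. Highest is vehicular manslaughter at $458,800. Additional: $15,000 × 40% = $6,000; $2,000 × 40% = $800; $62,500 × 40% = $25,000. Combined base = $458,800 + $31,800 = $490,600.
Defendant has an out-of-state residence (+75%): $490,600 × 1.75 = $858,550.
Prior failure to appear (+5%): $858,550 × 1.05 = $901,477.50.
No prior criminal record (−20%): $901,477.50 × 0.8 = $721,182.
Offense occurred in a school zone (+60%): $721,182 × 1.6 = $1,153,891.20.
$1,153,891.20 is at or above the $1,000 minimum.
Rounded to the nearest dollar: $1,153,891.

$1,153,891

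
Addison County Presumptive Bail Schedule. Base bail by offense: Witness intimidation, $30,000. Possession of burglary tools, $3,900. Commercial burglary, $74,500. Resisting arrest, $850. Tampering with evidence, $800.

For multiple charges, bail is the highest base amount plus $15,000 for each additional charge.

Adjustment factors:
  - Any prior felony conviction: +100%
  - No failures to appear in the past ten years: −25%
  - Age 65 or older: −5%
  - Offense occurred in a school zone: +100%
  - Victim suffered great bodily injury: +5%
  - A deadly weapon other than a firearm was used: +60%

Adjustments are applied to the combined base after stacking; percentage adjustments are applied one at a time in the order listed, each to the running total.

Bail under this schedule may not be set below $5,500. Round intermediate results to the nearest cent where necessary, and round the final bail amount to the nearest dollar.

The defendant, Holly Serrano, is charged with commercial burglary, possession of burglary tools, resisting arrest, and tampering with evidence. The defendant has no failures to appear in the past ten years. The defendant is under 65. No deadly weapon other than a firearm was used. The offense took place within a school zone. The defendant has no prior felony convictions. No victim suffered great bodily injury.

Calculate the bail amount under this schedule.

$179,250

Base amounts from the schedule: commercial burglary $74,500; possession of burglary tools $3,900; resisting arrest $850; tampering with evidence $800.
Stacking rule: highest base plus $15,000 per additional charge. Highest is commercial burglary at $74,500; 3 additional charges → +$45,000. Combined base = $119,500.
No failures to appear in the past ten years (−25%): $119,500 × 0.75 = $89,625.
Offense occurred in a school zone (+100%): $89,625 × 2 = $179,250.
$179,250 is at or above the $5,500 minimum.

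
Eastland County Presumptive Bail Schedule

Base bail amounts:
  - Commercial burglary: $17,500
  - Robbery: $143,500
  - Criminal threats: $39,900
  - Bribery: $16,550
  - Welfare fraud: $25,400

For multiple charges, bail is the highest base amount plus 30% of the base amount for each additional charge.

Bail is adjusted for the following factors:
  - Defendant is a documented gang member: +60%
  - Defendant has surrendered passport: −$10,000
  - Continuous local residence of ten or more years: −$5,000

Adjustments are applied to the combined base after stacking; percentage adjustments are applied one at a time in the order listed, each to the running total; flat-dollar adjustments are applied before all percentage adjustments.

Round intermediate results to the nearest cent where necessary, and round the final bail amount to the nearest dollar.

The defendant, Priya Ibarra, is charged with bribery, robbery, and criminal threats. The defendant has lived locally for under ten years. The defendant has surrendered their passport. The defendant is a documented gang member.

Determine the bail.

$240,696

Base amounts from the schedule: bribery $16,550; robbery $143,500; criminal threats $39,900.
Stacking rule: highest base plus 30% of each additional charge. Highest is robbery at $143,500. Additional: $16,550 × 30% = $4,965; $39,900 × 30% = $11,970. Combined base = $143,500 + $16,935 = $160,435.
Defendant has surrendered passport (−$10,000 flat): $160,435 − $10,000 = $150,435.
Defendant is a documented gang member (+60%): $150,435 × 1.6 = $240,696.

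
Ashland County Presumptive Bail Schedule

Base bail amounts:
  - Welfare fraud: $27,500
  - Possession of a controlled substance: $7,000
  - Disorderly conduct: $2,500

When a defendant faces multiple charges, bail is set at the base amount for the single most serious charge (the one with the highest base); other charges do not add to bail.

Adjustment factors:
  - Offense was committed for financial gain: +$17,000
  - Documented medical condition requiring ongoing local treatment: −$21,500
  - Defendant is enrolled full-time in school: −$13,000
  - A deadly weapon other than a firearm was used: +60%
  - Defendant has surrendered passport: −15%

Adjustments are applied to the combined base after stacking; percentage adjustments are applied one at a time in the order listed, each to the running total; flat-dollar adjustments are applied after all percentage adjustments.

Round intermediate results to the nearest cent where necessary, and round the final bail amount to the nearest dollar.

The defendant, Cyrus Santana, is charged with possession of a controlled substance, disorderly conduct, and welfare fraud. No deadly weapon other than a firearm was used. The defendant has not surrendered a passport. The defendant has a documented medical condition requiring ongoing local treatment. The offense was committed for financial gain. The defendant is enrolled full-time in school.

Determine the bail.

$10,000

Base amounts from the schedule: possession of a controlled substance $7,000; disorderly conduct $2,500; welfare fraud $27,500.
Stacking rule: use the highest base only. Highest is welfare fraud at $27,500. Combined base = $27,500.
Offense was committed for financial gain (+$17,000 flat): $27,500 + $17,000 = $44,500.
Documented medical condition requiring ongoing local treatment (−$21,500 flat): $44,500 − $21,500 = $23,000.
Defendant is enrolled full-time in school (−$13,000 flat): $23,000 − $13,000 = $10,000.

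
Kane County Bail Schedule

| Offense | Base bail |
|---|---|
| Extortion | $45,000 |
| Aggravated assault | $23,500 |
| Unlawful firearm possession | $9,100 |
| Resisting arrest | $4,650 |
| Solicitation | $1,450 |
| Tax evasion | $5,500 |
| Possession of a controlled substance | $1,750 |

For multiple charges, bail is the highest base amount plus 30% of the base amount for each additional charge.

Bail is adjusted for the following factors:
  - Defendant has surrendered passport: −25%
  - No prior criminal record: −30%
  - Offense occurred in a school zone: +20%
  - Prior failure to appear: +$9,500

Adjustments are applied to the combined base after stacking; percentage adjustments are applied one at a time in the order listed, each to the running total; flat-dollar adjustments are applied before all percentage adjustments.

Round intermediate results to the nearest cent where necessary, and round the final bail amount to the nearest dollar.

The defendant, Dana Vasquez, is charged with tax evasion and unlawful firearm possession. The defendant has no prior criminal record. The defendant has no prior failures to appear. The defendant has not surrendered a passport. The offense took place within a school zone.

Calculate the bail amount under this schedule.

Base amounts from the schedule: tax evasion $5,500; unlawful firearm possession $9,100.
Stacking rule: highest base plus 30% of each additional charge. Highest is unlawful firearm possession at $9,100. Additional: $5,500 × 30% = $1,650. Combined base = $9,100 + $1,650 = $10,750.
No prior criminal record (−30%): $10,750 × 0.7 = $7,525.
Offense occurred in a school zone (+20%): $7,525 × 1.2 = $9,030.

$9,030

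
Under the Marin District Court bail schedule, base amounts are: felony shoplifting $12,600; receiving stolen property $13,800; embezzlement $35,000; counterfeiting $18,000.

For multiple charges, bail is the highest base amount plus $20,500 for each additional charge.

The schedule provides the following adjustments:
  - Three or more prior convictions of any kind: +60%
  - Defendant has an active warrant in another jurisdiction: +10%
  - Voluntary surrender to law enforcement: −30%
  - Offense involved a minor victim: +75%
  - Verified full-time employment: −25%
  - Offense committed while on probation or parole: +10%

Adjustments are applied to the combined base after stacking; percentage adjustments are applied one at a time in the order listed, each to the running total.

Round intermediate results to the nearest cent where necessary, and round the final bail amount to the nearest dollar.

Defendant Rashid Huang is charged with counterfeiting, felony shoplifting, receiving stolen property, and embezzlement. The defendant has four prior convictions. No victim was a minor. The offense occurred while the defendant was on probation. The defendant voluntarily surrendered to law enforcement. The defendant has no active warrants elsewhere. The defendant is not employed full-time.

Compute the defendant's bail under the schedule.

Base amounts from the schedule: counterfeiting $18,000; felony shoplifting $12,600; receiving stolen property $13,800; embezzlement $35,000.
Stacking rule: highest base plus $20,500 per additional charge. Highest is embezzlement at $35,000; 3 additional charges → +$61,500. Combined base = $96,500.
Three or more prior convictions of any kind (+60%): $96,500 × 1.6 = $154,400.
Voluntary surrender to law enforcement (−30%): $154,400 × 0.7 = $108,080.
Offense committed while on probation or parole (+10%): $108,080 × 1.1 = $118,888.

$118,888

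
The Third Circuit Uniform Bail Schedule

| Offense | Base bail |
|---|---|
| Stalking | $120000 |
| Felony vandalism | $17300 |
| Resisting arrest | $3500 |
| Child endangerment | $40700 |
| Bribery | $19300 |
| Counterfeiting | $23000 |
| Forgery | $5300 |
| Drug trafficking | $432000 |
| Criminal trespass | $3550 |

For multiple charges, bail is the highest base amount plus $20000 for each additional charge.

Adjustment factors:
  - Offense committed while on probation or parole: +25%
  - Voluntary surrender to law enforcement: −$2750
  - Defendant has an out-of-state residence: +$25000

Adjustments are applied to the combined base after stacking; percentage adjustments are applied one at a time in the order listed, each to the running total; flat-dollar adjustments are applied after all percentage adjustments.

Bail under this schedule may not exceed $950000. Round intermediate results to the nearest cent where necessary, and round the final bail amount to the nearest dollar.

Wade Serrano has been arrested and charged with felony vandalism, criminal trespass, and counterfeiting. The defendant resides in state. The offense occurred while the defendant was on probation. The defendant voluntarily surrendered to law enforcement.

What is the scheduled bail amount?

$76000

Base amounts from the schedule: felony vandalism $17300; criminal trespass $3550; counterfeiting $23000.
Stacking rule: highest base plus $20000 per additional charge. Highest is counterfeiting at $23000; 2 additional charges → +$40000. Combined base = $63000.
Offense committed while on probation or parole (+25%): $63000 × 1.25 = $78750.
Voluntary surrender to law enforcement (−$2750 flat): $78750 − $2750 = $76000.
$76000 is within the $950000 maximum.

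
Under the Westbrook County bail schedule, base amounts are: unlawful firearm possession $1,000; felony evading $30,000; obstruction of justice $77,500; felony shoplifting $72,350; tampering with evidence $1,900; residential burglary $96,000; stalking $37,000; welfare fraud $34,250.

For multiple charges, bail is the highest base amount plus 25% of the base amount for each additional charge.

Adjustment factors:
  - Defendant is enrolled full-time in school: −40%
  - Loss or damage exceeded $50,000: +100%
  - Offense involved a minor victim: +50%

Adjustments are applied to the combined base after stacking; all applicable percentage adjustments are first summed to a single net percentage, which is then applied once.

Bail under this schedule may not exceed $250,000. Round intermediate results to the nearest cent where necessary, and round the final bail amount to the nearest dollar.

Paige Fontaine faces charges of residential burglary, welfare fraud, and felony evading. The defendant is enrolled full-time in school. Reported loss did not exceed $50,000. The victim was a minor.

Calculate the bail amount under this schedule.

$123,269

Base amounts from the schedule: residential burglary $96,000; welfare fraud $34,250; felony evading $30,000.
Stacking rule: highest base plus 25% of each additional charge. Highest is residential burglary at $96,000. Additional: $34,250 × 25% = $8,562.50; $30,000 × 25% = $7,500. Combined base = $96,000 + $16,062.50 = $112,062.50.
Net percentage adjustment: −40% +50% = +10%. $112,062.50 × 1.1 = $123,268.75.
$123,268.75 is within the $250,000 maximum.
Rounded to the nearest dollar: $123,269.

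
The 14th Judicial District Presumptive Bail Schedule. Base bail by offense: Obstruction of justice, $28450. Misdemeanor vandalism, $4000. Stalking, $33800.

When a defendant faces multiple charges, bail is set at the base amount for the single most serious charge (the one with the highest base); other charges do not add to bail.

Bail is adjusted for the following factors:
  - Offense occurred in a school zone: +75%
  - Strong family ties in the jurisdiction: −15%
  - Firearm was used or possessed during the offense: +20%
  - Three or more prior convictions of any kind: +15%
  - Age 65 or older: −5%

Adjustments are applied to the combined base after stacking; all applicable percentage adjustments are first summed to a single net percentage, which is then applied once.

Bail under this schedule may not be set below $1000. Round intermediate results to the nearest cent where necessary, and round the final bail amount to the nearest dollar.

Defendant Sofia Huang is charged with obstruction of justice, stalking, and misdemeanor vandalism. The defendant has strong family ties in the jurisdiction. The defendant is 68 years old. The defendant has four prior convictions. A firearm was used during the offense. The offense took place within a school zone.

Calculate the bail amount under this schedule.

$64220

Base amounts from the schedule: obstruction of justice $28450; stalking $33800; misdemeanor vandalism $4000.
Stacking rule: use the highest base only. Highest is stalking at $33800. Combined base = $33800.
Net percentage adjustment: +75% −15% +20% +15% −5% = +90%. $33800 × 1.9 = $64220.
$64220 is at or above the $1000 minimum.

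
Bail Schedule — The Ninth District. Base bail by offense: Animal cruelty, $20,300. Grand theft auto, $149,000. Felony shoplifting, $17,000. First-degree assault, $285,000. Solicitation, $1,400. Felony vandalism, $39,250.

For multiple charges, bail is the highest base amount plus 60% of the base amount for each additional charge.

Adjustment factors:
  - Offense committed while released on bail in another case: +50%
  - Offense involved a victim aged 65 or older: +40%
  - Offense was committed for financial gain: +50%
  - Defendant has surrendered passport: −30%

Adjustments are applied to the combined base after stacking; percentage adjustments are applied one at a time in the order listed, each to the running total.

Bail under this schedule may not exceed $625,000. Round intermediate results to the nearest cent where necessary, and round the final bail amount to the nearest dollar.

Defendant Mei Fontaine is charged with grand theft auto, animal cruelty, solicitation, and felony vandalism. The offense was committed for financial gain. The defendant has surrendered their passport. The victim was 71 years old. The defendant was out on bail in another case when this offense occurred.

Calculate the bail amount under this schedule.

Base amounts from the schedule: grand theft auto $149,000; animal cruelty $20,300; solicitation $1,400; felony vandalism $39,250.
Stacking rule: highest base plus 60% of each additional charge. Highest is grand theft auto at $149,000. Additional: $20,300 × 60% = $12,180; $1,400 × 60% = $840; $39,250 × 60% = $23,550. Combined base = $149,000 + $36,570 = $185,570.
Offense committed while released on bail in another case (+50%): $185,570 × 1.5 = $278,355.
Offense involved a victim aged 65 or older (+40%): $278,355 × 1.4 = $389,697.
Offense was committed for financial gain (+50%): $389,697 × 1.5 = $584,545.50.
Defendant has surrendered passport (−30%): $584,545.50 × 0.7 = $409,181.85.
$409,181.85 is within the $625,000 maximum.
Rounded to the nearest dollar: $409,182.

$409,182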